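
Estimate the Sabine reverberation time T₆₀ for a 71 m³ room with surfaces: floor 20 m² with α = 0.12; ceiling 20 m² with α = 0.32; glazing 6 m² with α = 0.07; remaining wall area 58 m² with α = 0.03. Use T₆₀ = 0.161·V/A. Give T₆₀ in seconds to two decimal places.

1.04 s

Summing Sᵢαᵢ: 20·0.12 + 20·0.32 + 6·0.07 + 58·0.03 = 10.96 m².
T₆₀ = 0.161·V/A = 0.161·71/10.96 = 1.043 s.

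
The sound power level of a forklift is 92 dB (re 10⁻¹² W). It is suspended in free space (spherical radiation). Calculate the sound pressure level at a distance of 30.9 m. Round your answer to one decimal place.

51.2 dB

The power spreads over a sphere of area 4π·r², so L_p = L_w − 10·log₁₀(4π·r²).
4π·r² = 1.2e+04 m², 10·log₁₀ of that is 40.791 dB.
L_p = 92 − 40.791 = 51.21 dB.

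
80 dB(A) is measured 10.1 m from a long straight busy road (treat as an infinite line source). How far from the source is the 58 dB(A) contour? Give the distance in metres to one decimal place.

The 22.0 dB drop corresponds to a distance ratio of 10^(22.0/10) for a line source.
r₂ = 10.1·10^((80−58)/10) = 10.1·10^(22.0/10) = 1600.74 m.

1600.7 m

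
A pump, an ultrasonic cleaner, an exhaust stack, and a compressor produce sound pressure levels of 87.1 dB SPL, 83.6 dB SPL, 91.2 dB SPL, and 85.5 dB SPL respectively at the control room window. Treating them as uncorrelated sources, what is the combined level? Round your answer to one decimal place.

Incoherent sources combine by intensity addition: L_total = 10·log₁₀(Σ 10^(L_i/10)).
Σ 10^(L/10) = 10^(87.1/10) + 10^(83.6/10) + 10^(91.2/10) + 10^(85.5/10) = 2.415e+09.
L_total = 10·log₁₀(2.415e+09) = 93.83 dB SPL.

93.8 dB SPL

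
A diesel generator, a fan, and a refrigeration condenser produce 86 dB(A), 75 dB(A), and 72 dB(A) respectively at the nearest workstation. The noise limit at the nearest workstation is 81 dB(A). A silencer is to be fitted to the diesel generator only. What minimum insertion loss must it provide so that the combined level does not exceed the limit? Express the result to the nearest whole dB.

Everything except the diesel generator sums to 10^(75/10) + 10^(72/10) = 4.747e+07 in linear terms, 76.76 dB(A).
To meet 81 dB(A) overall, the treated diesel generator may contribute at most 10^(81/10) − 4.747e+07 = 7.842e+07, i.e. 78.94 dB(A).
So the diesel generator must be reduced from 86 to 78.94 dB(A): IL = 7.06 dB.

7 dB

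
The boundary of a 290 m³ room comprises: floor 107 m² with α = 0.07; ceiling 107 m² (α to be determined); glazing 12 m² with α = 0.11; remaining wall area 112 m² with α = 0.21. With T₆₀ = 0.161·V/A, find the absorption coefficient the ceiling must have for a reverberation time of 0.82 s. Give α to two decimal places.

A = 0.161·V/T₆₀ = 0.161·290/0.82 = 56.94 m² sabins.
Absorption from the other surfaces = 107·0.07 + 12·0.11 + 112·0.21 = 32.33 m², so the ceiling must supply 24.61 m² over 107 m².
α = 24.61/107 = 0.230.

0.23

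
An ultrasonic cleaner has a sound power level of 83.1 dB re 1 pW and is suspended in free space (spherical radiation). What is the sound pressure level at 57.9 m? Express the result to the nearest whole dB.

L_p = L_w − 10·log₁₀(4π·r²) with r = 57.9 m.
4π·r² = 4.213e+04 m², 10·log₁₀ of that is 46.246 dB.
L_p = 83.1 − 46.246 = 36.85 dB.

37 dB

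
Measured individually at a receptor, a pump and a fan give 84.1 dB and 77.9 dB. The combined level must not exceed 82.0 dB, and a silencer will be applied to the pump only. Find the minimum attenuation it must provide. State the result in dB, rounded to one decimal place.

The untreated sources together contribute 10^(77.9/10) = 6.166e+07, i.e. 77.90 dB.
To meet 82.0 dB overall, the treated pump may contribute at most 10^(82.0/10) − 6.166e+07 = 9.683e+07, i.e. 79.86 dB.
So the pump must be reduced from 84.1 to 79.86 dB: IL = 4.24 dB.

4.2 dB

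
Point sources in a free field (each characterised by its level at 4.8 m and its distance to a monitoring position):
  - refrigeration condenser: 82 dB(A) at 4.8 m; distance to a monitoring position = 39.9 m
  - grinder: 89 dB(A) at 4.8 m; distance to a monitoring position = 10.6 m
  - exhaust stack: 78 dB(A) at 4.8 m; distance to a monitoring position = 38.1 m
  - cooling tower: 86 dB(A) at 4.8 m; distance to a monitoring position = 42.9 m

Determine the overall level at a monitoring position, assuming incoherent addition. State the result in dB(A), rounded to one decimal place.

Apply inverse-square spreading to bring every level to the receiver, then sum 10^(L/10).
refrigeration condenser: 82 − 20·log₁₀(39.9/4.8) = 82 − 18.39 = 63.61 dB(A).
grinder: 89 − 20·log₁₀(10.6/4.8) = 89 − 6.88 = 82.12 dB(A).
exhaust stack: 78 − 20·log₁₀(38.1/4.8) = 78 − 17.99 = 60.01 dB(A).
cooling tower: 86 − 20·log₁₀(42.9/4.8) = 86 − 19.02 = 66.98 dB(A).
Σ 10^(L/10) = 1.712e+08 → L_total = 10·log₁₀(1.712e+08) = 82.33 dB(A).

82.3 dB(A)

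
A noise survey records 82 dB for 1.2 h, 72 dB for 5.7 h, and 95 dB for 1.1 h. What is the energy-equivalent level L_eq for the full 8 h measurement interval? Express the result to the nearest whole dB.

L_eq = 10·log₁₀[(1/T)·Σ tᵢ·10^(Lᵢ/10)] with T = 8 h.
Σ tᵢ·10^(Lᵢ/10) = 1.2·10^(82/10) + 5.7·10^(72/10) + 1.1·10^(95/10) = 3.759e+09.
L_eq = 10·log₁₀(3.759e+09/8) = 86.72 dB.

87 dB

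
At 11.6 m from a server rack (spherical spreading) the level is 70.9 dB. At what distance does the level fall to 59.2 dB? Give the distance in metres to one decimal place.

44.6 m

For a point source L₁ − L₂ = 20·log₁₀(r₂/r₁), so r₂ = r₁·10^((L₁−L₂)/20).
r₂ = 11.6·10^((70.9−59.2)/20) = 11.6·10^(11.7/20) = 44.61 m.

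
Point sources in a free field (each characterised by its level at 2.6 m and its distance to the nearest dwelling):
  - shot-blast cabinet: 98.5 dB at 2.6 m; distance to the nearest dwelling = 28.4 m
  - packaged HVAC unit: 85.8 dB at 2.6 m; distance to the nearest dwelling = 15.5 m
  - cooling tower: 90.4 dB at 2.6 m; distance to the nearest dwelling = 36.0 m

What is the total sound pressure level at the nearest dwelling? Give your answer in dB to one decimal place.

78.8 dB

First find each source's level at the receiver (point-source: −20·log₁₀(r/r_ref)), then combine on an intensity basis.
shot-blast cabinet: 98.5 − 20·log₁₀(28.4/2.6) = 98.5 − 20.77 = 77.73 dB.
packaged HVAC unit: 85.8 − 20·log₁₀(15.5/2.6) = 85.8 − 15.51 = 70.29 dB.
cooling tower: 90.4 − 20·log₁₀(36.0/2.6) = 90.4 − 22.83 = 67.57 dB.
Σ 10^(L/10) = 7.575e+07 → L_total = 10·log₁₀(7.575e+07) = 78.79 dB.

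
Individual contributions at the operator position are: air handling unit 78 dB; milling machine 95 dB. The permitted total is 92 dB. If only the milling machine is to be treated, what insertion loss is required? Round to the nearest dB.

3 dB

Everything except the milling machine sums to 10^(78/10) = 6.310e+07 in linear terms, 78.00 dB.
To meet 92 dB overall, the treated milling machine may contribute at most 10^(92/10) − 6.310e+07 = 1.522e+09, i.e. 91.82 dB.
So the milling machine must be reduced from 95 to 91.82 dB: IL = 3.18 dB.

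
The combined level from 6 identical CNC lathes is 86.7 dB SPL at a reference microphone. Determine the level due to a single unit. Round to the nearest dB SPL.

79 dB SPL

6 equal contributions raise the level by 10·log₁₀ 6 = 7.782 dB, so each unit alone gives 86.7 − 7.782.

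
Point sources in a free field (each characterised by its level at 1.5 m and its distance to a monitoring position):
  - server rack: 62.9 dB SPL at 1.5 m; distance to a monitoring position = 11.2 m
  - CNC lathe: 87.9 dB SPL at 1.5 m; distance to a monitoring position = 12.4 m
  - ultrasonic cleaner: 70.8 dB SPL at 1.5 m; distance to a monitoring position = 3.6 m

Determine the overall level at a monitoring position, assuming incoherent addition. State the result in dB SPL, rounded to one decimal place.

Propagate each source to the receiver with L = L_ref − 20·log₁₀(r/r_ref), then add intensities.
server rack: 62.9 − 20·log₁₀(11.2/1.5) = 62.9 − 17.46 = 45.44 dB SPL.
CNC lathe: 87.9 − 20·log₁₀(12.4/1.5) = 87.9 − 18.35 = 69.55 dB SPL.
ultrasonic cleaner: 70.8 − 20·log₁₀(3.6/1.5) = 70.8 − 7.60 = 63.20 dB SPL.
Σ 10^(L/10) = 1.114e+07 → L_total = 10·log₁₀(1.114e+07) = 70.47 dB SPL.

70.5 dB SPL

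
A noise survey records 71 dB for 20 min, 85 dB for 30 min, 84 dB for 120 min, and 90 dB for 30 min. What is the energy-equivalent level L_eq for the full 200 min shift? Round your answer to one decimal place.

L_eq = 10·log₁₀[(1/T)·Σ tᵢ·10^(Lᵢ/10)] with T = 200 min.
Σ tᵢ·10^(Lᵢ/10) = 20·10^(71/10) + 30·10^(85/10) + 120·10^(84/10) + 30·10^(90/10) = 6.988e+10.
L_eq = 10·log₁₀(6.988e+10/200) = 85.43 dB.

85.4 dB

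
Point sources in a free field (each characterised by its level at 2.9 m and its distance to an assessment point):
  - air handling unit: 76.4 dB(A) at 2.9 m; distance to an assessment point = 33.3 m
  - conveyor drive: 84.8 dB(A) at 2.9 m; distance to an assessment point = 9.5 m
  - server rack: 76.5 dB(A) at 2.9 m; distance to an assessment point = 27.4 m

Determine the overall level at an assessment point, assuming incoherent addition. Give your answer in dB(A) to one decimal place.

74.6 dB(A)

First find each source's level at the receiver (point-source: −20·log₁₀(r/r_ref)), then combine on an intensity basis.
air handling unit: 76.4 − 20·log₁₀(33.3/2.9) = 76.4 − 21.20 = 55.20 dB(A).
conveyor drive: 84.8 − 20·log₁₀(9.5/2.9) = 84.8 − 10.31 = 74.49 dB(A).
server rack: 76.5 − 20·log₁₀(27.4/2.9) = 76.5 − 19.51 = 56.99 dB(A).
Σ 10^(L/10) = 2.897e+07 → L_total = 10·log₁₀(2.897e+07) = 74.62 dB(A).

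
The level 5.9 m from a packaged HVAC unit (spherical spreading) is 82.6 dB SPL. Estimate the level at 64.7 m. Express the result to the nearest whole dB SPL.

Spherical spreading from a point source gives a 20·log₁₀(r₂/r₁) drop.
L₂ = 82.6 − 20·log₁₀(64.7/5.9) = 82.6 − 20.801 = 61.80 dB SPL.

62 dB SPL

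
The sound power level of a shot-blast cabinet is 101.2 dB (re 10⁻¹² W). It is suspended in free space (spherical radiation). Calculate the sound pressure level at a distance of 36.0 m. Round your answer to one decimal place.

59.1 dB

Free-field spherical radiation: L_p = L_w − 10·log₁₀(4π·r²), r = 36.0 m.
4π·r² = 1.629e+04 m², 10·log₁₀ of that is 42.118 dB.
L_p = 101.2 − 42.118 = 59.08 dB.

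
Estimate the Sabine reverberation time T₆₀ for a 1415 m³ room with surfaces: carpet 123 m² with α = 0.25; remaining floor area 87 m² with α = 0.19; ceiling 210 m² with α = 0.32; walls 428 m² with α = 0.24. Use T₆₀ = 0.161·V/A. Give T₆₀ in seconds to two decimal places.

A = Σ Sᵢαᵢ = 123·0.25 + 87·0.19 + 210·0.32 + 428·0.24 = 217.20 m².
T₆₀ = 0.161·V/A = 0.161·1415/217.20 = 1.049 s.

1.05 s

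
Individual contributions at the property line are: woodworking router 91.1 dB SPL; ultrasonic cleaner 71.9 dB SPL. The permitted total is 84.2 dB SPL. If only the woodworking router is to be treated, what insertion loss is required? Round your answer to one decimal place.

7.2 dB

Everything except the woodworking router sums to 10^(71.9/10) = 1.549e+07 in linear terms, 71.90 dB SPL.
To meet 84.2 dB SPL overall, the treated woodworking router may contribute at most 10^(84.2/10) − 1.549e+07 = 2.475e+08, i.e. 83.94 dB SPL.
So the woodworking router must be reduced from 91.1 to 83.94 dB SPL: IL = 7.16 dB.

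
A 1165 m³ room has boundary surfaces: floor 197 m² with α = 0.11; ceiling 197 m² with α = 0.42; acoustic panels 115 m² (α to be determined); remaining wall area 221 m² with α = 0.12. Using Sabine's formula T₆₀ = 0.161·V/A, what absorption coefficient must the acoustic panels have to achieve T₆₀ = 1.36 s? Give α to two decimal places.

0.06

Required total absorption A = 0.161·1165/1.36 = 137.92 m².
Absorption from the other surfaces = 197·0.11 + 197·0.42 + 221·0.12 = 130.93 m², so the acoustic panels must supply 6.99 m² over 115 m².
α = 6.99/115 = 0.061.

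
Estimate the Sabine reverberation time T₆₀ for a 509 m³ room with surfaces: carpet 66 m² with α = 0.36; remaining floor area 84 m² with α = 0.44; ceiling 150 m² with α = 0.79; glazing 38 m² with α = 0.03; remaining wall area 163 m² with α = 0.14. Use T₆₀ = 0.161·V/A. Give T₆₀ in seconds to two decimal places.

Total absorption A = 66·0.36 + 84·0.44 + 150·0.79 + 38·0.03 + 163·0.14 = 203.18 m² sabins.
T₆₀ = 0.161·V/A = 0.161·509/203.18 = 0.403 s.

0.40 s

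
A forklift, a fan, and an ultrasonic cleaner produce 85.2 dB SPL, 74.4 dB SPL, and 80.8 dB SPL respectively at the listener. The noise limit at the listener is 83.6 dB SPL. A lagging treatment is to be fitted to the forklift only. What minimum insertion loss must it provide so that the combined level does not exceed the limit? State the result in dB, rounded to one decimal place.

Fixed contribution from the other sources: Σ 10^(L/10) = 10^(74.4/10) + 10^(80.8/10) = 1.478e+08 (81.70 dB SPL).
To meet 83.6 dB SPL overall, the treated forklift may contribute at most 10^(83.6/10) − 1.478e+08 = 8.132e+07, i.e. 79.10 dB SPL.
Required insertion loss = 85.2 − 79.10 = 6.10 dB.

6.1 dB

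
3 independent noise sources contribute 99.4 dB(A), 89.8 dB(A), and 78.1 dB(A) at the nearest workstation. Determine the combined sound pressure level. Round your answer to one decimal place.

99.9 dB(A)

For uncorrelated sources the intensities add, so convert each level to linear form, sum, and take 10·log₁₀ of the total.
Σ 10^(L/10) = 10^(99.4/10) + 10^(89.8/10) + 10^(78.1/10) = 9.729e+09.
L_total = 10·log₁₀(9.729e+09) = 99.88 dB(A).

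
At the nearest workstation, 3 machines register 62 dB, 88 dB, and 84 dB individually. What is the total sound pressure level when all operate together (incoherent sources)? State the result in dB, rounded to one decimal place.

For uncorrelated sources the intensities add, so convert each level to linear form, sum, and take 10·log₁₀ of the total.
Σ 10^(L/10) = 10^(62/10) + 10^(88/10) + 10^(84/10) = 8.837e+08.
L_total = 10·log₁₀(8.837e+08) = 89.46 dB.

89.5 dB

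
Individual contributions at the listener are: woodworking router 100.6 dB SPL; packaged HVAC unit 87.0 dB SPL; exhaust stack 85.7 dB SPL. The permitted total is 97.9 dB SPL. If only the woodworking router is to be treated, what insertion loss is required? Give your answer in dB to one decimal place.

Everything except the woodworking router sums to 10^(87.0/10) + 10^(85.7/10) = 8.727e+08 in linear terms, 89.41 dB SPL.
To meet 97.9 dB SPL overall, the treated woodworking router may contribute at most 10^(97.9/10) − 8.727e+08 = 5.293e+09, i.e. 97.24 dB SPL.
So the woodworking router must be reduced from 100.6 to 97.24 dB SPL: IL = 3.36 dB.

3.4 dB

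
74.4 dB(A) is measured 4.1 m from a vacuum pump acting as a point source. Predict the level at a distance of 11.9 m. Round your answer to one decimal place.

65.1 dB(A)

Spherical spreading from a point source gives a 20·log₁₀(r₂/r₁) drop.
L₂ = 74.4 − 20·log₁₀(11.9/4.1) = 74.4 − 9.255 = 65.14 dB(A).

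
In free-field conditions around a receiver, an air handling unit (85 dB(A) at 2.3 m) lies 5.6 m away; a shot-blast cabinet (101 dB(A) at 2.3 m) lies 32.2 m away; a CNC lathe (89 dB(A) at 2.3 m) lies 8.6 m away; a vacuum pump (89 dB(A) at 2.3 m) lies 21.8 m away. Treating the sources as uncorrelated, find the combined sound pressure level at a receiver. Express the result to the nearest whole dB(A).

Propagate each source to the receiver with L = L_ref − 20·log₁₀(r/r_ref), then add intensities.
air handling unit: 85 − 20·log₁₀(5.6/2.3) = 85 − 7.73 = 77.27 dB(A).
shot-blast cabinet: 101 − 20·log₁₀(32.2/2.3) = 101 − 22.92 = 78.08 dB(A).
CNC lathe: 89 − 20·log₁₀(8.6/2.3) = 89 − 11.46 = 77.54 dB(A).
vacuum pump: 89 − 20·log₁₀(21.8/2.3) = 89 − 19.53 = 69.47 dB(A).
Σ 10^(L/10) = 1.832e+08 → L_total = 10·log₁₀(1.832e+08) = 82.63 dB(A).

83 dB(A)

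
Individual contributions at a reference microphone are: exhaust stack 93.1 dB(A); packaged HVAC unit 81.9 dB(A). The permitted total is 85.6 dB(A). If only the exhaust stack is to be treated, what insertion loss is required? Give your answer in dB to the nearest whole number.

10 dB

Fixed contribution from the other source: Σ 10^(L/10) = 10^(81.9/10) = 1.549e+08 (81.90 dB(A)).
The limit corresponds to 10^(85.6/10) = 3.631e+08; subtracting the fixed part leaves 2.082e+08 for the exhaust stack, i.e. 83.18 dB(A).
Required insertion loss = 93.1 − 83.18 = 9.92 dB.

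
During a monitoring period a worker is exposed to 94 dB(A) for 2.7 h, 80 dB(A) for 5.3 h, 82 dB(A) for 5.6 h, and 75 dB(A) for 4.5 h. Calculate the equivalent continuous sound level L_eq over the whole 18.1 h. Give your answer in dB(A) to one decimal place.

86.6 dB(A)

The energy average is taken in the linear domain: L_eq = 10·log₁₀[(Σ tᵢ·10^(Lᵢ/10))/T], T = 18.1 h.
Σ tᵢ·10^(Lᵢ/10) = 2.7·10^(94/10) + 5.3·10^(80/10) + 5.6·10^(82/10) + 4.5·10^(75/10) = 8.342e+09.
L_eq = 10·log₁₀(8.342e+09/18.1) = 86.64 dB(A).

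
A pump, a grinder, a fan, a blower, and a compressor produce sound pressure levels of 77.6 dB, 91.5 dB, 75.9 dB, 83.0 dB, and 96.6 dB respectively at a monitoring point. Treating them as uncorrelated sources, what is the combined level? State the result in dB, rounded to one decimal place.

98.0 dB

For uncorrelated sources the intensities add, so convert each level to linear form, sum, and take 10·log₁₀ of the total.
Σ 10^(L/10) = 10^(77.6/10) + 10^(91.5/10) + 10^(75.9/10) + 10^(83.0/10) + 10^(96.6/10) = 6.279e+09.
L_total = 10·log₁₀(6.279e+09) = 97.98 dB.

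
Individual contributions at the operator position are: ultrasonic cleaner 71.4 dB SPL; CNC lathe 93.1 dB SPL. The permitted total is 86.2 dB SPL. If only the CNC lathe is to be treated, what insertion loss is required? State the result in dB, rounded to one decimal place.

Fixed contribution from the other source: Σ 10^(L/10) = 10^(71.4/10) = 1.380e+07 (71.40 dB SPL).
To meet 86.2 dB SPL overall, the treated CNC lathe may contribute at most 10^(86.2/10) − 1.380e+07 = 4.031e+08, i.e. 86.05 dB SPL.
So the CNC lathe must be reduced from 93.1 to 86.05 dB SPL: IL = 7.05 dB.

7.0 dB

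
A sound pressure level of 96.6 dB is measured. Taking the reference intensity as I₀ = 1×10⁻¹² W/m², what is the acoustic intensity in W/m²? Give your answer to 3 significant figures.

L = 10·log₁₀(I/I₀) ⇒ I = I₀·10^(L/10) = 10⁻¹² × 10^9.66.

0.00457 W/m²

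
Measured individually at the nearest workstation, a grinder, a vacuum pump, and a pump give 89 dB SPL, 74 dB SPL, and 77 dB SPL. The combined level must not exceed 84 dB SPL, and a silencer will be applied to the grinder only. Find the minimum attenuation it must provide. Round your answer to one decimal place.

Everything except the grinder sums to 10^(74/10) + 10^(77/10) = 7.524e+07 in linear terms, 78.76 dB SPL.
The limit corresponds to 10^(84/10) = 2.512e+08; subtracting the fixed part leaves 1.760e+08 for the grinder, i.e. 82.45 dB SPL.
Required insertion loss = 89 − 82.45 = 6.55 dB.

6.5 dB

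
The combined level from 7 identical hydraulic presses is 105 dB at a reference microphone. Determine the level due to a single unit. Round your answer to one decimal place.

7 equal contributions raise the level by 10·log₁₀ 7 = 8.451 dB, so each unit alone gives 105 − 8.451.

96.5 dB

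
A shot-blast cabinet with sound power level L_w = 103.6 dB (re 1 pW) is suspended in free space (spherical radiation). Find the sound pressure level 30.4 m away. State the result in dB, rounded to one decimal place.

Free-field spherical radiation: L_p = L_w − 10·log₁₀(4π·r²), r = 30.4 m.
4π·r² = 1.161e+04 m², 10·log₁₀ of that is 40.650 dB.
L_p = 103.6 − 40.650 = 62.95 dB.

63.0 dB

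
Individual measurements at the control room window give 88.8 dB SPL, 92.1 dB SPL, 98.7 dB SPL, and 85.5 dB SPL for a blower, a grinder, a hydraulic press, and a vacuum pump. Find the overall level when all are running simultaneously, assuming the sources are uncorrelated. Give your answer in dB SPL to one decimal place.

Incoherent sources combine by intensity addition: L_total = 10·log₁₀(Σ 10^(L_i/10)).
Σ 10^(L/10) = 10^(88.8/10) + 10^(92.1/10) + 10^(98.7/10) + 10^(85.5/10) = 1.015e+10.
L_total = 10·log₁₀(1.015e+10) = 100.06 dB SPL.

100.1 dB SPL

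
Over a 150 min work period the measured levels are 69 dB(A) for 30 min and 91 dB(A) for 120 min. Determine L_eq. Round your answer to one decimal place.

90.0 dB(A)

Weight each interval's intensity by its duration and average over T = 150 min:
Σ tᵢ·10^(Lᵢ/10) = 30·10^(69/10) + 120·10^(91/10) = 1.513e+11.
L_eq = 10·log₁₀(1.513e+11/150) = 90.04 dB(A).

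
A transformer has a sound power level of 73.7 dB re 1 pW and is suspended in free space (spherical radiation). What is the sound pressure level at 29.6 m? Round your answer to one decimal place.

33.3 dB

L_p = L_w − 10·log₁₀(4π·r²) with r = 29.6 m.
4π·r² = 1.101e+04 m², 10·log₁₀ of that is 40.418 dB.
L_p = 73.7 − 40.418 = 33.28 dB.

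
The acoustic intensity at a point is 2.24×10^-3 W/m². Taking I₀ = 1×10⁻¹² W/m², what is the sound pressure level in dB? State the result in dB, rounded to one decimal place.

Dividing by I₀ shifts the exponent by 12: I/I₀ = 2.24×10^9.
L = 10·(0.3502 + 9) = 93.50 dB.

93.5 dB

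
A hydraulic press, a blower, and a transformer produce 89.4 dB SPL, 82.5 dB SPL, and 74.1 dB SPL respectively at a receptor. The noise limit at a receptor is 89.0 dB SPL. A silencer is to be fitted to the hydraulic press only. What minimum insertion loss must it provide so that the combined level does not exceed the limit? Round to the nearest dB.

Fixed contribution from the other sources: Σ 10^(L/10) = 10^(82.5/10) + 10^(74.1/10) = 2.035e+08 (83.09 dB SPL).
To meet 89.0 dB SPL overall, the treated hydraulic press may contribute at most 10^(89.0/10) − 2.035e+08 = 5.908e+08, i.e. 87.71 dB SPL.
Required insertion loss = 89.4 − 87.71 = 1.69 dB.

2 dB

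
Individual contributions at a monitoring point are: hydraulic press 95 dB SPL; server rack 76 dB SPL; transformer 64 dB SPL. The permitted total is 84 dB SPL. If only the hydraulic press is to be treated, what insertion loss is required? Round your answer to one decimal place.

11.8 dB

The untreated sources together contribute 10^(76/10) + 10^(64/10) = 4.232e+07, i.e. 76.27 dB SPL.
To meet 84 dB SPL overall, the treated hydraulic press may contribute at most 10^(84/10) − 4.232e+07 = 2.089e+08, i.e. 83.20 dB SPL.
Required insertion loss = 95 − 83.20 = 11.80 dB.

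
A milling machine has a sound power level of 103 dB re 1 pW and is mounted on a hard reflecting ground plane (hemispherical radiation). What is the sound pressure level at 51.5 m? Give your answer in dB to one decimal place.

Free-field hemispherical radiation: L_p = L_w − 10·log₁₀(2π·r²), r = 51.5 m.
2π·r² = 1.666e+04 m², 10·log₁₀ of that is 42.218 dB.
L_p = 103 − 42.218 = 60.78 dB.

60.8 dB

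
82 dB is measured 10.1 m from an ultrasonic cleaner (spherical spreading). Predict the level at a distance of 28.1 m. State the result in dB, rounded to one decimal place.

73.1 dB

For a point source, L₂ = L₁ − 20·log₁₀(r₂/r₁).
L₂ = 82 − 20·log₁₀(28.1/10.1) = 82 − 8.888 = 73.11 dB.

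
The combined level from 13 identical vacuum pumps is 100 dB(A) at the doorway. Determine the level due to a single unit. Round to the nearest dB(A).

89 dB(A)

Dividing the total intensity by 13 lowers the level by 10·log₁₀ 13 = 11.139 dB: L₁ = 100 − 11.139.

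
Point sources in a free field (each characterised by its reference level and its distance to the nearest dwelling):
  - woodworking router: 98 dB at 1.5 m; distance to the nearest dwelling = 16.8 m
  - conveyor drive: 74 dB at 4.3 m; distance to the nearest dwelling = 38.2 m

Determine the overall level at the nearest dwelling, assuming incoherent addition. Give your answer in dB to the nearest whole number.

Propagate each source to the receiver with L = L_ref − 20·log₁₀(r/r_ref), then add intensities.
woodworking router: 98 − 20·log₁₀(16.8/1.5) = 98 − 20.98 = 77.02 dB.
conveyor drive: 74 − 20·log₁₀(38.2/4.3) = 74 − 18.97 = 55.03 dB.
Σ 10^(L/10) = 5.062e+07 → L_total = 10·log₁₀(5.062e+07) = 77.04 dB.

77 dB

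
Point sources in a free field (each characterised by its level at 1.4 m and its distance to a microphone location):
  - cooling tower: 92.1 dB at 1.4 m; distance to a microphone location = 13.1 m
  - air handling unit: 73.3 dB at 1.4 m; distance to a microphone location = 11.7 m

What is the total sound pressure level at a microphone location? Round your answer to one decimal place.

72.7 dB

Propagate each source to the receiver with L = L_ref − 20·log₁₀(r/r_ref), then add intensities.
cooling tower: 92.1 − 20·log₁₀(13.1/1.4) = 92.1 − 19.42 = 72.68 dB.
air handling unit: 73.3 − 20·log₁₀(11.7/1.4) = 73.3 − 18.44 = 54.86 dB.
Σ 10^(L/10) = 1.883e+07 → L_total = 10·log₁₀(1.883e+07) = 72.75 dB.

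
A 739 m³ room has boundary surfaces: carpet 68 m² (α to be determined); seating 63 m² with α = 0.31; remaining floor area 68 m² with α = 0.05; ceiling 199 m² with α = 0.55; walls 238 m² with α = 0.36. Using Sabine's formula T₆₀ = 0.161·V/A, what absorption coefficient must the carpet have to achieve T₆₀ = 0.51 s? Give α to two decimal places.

0.22

A = 0.161·V/T₆₀ = 0.161·739/0.51 = 233.29 m² sabins.
Absorption from the other surfaces = 63·0.31 + 68·0.05 + 199·0.55 + 238·0.36 = 218.06 m², so the carpet must supply 15.23 m² over 68 m².
α = 15.23/68 = 0.224.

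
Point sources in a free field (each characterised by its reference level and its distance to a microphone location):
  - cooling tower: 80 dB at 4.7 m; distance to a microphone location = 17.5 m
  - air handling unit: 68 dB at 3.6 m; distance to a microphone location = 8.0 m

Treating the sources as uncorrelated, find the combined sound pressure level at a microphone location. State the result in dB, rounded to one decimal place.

69.3 dB

Apply inverse-square spreading to bring every level to the receiver, then sum 10^(L/10).
cooling tower: 80 − 20·log₁₀(17.5/4.7) = 80 − 11.42 = 68.58 dB.
air handling unit: 68 − 20·log₁₀(8.0/3.6) = 68 − 6.94 = 61.06 dB.
Σ 10^(L/10) = 8.491e+06 → L_total = 10·log₁₀(8.491e+06) = 69.29 dB.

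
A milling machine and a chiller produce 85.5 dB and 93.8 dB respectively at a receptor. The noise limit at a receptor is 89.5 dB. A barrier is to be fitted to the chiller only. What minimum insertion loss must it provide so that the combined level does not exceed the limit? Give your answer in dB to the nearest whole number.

Everything except the chiller sums to 10^(85.5/10) = 3.548e+08 in linear terms, 85.50 dB.
To meet 89.5 dB overall, the treated chiller may contribute at most 10^(89.5/10) − 3.548e+08 = 5.364e+08, i.e. 87.30 dB.
Required insertion loss = 93.8 − 87.30 = 6.50 dB.

7 dB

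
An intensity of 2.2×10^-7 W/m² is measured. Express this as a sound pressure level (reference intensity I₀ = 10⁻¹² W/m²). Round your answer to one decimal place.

L = 10·log₁₀(I/I₀) = 10·log₁₀(2.2×10^-7/10⁻¹²) = 10·log₁₀(2.2×10^5).
L = 10·(0.3424 + 5) = 53.42 dB.

53.4 dB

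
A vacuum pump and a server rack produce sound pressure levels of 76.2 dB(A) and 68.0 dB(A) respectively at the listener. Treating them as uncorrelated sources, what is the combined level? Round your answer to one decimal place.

For uncorrelated sources the intensities add, so convert each level to linear form, sum, and take 10·log₁₀ of the total.
Σ 10^(L/10) = 10^(76.2/10) + 10^(68.0/10) = 4.800e+07.
L_total = 10·log₁₀(4.800e+07) = 76.81 dB(A).

76.8 dB(A)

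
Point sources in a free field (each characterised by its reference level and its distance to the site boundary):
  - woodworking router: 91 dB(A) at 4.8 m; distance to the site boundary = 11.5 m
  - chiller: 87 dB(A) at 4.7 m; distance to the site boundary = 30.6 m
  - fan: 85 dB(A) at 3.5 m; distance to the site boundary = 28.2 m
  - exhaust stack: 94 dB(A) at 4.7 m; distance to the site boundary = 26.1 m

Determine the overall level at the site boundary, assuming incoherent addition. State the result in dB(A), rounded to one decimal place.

85.0 dB(A)

Apply inverse-square spreading to bring every level to the receiver, then sum 10^(L/10).
woodworking router: 91 − 20·log₁₀(11.5/4.8) = 91 − 7.59 = 83.41 dB(A).
chiller: 87 − 20·log₁₀(30.6/4.7) = 87 − 16.27 = 70.73 dB(A).
fan: 85 − 20·log₁₀(28.2/3.5) = 85 − 18.12 = 66.88 dB(A).
exhaust stack: 94 − 20·log₁₀(26.1/4.7) = 94 − 14.89 = 79.11 dB(A).
Σ 10^(L/10) = 3.175e+08 → L_total = 10·log₁₀(3.175e+08) = 85.02 dB(A).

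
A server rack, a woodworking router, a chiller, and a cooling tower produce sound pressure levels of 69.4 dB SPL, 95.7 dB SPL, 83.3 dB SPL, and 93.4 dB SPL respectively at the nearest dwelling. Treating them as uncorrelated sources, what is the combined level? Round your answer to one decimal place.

For uncorrelated sources the intensities add, so convert each level to linear form, sum, and take 10·log₁₀ of the total.
Σ 10^(L/10) = 10^(69.4/10) + 10^(95.7/10) + 10^(83.3/10) + 10^(93.4/10) = 6.126e+09.
L_total = 10·log₁₀(6.126e+09) = 97.87 dB SPL.

97.9 dB SPL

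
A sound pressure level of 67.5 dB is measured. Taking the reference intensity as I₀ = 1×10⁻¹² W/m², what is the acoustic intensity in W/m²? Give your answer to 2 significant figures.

I = I₀·10^(L/10) = 10⁻¹² × 10^(67.5/10) = 10^(-5.250).

5.6e-06 W/m²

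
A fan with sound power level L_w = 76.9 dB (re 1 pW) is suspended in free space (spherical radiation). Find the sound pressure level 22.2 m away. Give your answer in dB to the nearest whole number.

Free-field spherical radiation: L_p = L_w − 10·log₁₀(4π·r²), r = 22.2 m.
4π·r² = 6193 m², 10·log₁₀ of that is 37.919 dB.
L_p = 76.9 − 37.919 = 38.98 dB.

39 dB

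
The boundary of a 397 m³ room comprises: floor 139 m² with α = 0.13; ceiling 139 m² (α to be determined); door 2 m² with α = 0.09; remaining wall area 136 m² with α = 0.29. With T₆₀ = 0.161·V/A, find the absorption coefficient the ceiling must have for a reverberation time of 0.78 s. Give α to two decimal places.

A = 0.161·V/T₆₀ = 0.161·397/0.78 = 81.94 m² sabins.
Absorption from the other surfaces = 139·0.13 + 2·0.09 + 136·0.29 = 57.69 m², so the ceiling must supply 24.25 m² over 139 m².
α = 24.25/139 = 0.174.

0.17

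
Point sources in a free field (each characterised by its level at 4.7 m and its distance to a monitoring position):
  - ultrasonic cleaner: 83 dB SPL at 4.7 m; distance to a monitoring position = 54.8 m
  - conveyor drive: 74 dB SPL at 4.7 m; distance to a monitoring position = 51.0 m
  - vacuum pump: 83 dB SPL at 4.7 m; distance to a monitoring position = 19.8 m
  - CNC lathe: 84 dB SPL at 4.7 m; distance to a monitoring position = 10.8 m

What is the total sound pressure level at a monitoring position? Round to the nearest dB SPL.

First find each source's level at the receiver (point-source: −20·log₁₀(r/r_ref)), then combine on an intensity basis.
ultrasonic cleaner: 83 − 20·log₁₀(54.8/4.7) = 83 − 21.33 = 61.67 dB SPL.
conveyor drive: 74 − 20·log₁₀(51.0/4.7) = 74 − 20.71 = 53.29 dB SPL.
vacuum pump: 83 − 20·log₁₀(19.8/4.7) = 83 − 12.49 = 70.51 dB SPL.
CNC lathe: 84 − 20·log₁₀(10.8/4.7) = 84 − 7.23 = 76.77 dB SPL.
Σ 10^(L/10) = 6.050e+07 → L_total = 10·log₁₀(6.050e+07) = 77.82 dB SPL.

78 dB SPL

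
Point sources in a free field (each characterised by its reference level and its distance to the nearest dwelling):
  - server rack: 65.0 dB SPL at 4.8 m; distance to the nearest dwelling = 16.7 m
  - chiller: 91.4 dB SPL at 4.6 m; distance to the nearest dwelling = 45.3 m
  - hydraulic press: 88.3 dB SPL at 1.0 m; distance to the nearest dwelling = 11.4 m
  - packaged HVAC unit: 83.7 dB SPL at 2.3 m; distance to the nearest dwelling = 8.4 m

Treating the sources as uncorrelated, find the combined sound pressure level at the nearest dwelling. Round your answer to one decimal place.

75.7 dB SPL

Propagate each source to the receiver with L = L_ref − 20·log₁₀(r/r_ref), then add intensities.
server rack: 65.0 − 20·log₁₀(16.7/4.8) = 65.0 − 10.83 = 54.17 dB SPL.
chiller: 91.4 − 20·log₁₀(45.3/4.6) = 91.4 − 19.87 = 71.53 dB SPL.
hydraulic press: 88.3 − 20·log₁₀(11.4/1.0) = 88.3 − 21.14 = 67.16 dB SPL.
packaged HVAC unit: 83.7 − 20·log₁₀(8.4/2.3) = 83.7 − 11.25 = 72.45 dB SPL.
Σ 10^(L/10) = 3.727e+07 → L_total = 10·log₁₀(3.727e+07) = 75.71 dB SPL.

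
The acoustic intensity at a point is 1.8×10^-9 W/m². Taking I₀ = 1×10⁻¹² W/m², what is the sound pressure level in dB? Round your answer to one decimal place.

32.6 dB

L = 10·log₁₀(I/I₀) = 10·log₁₀(1.8×10^-9/10⁻¹²) = 10·log₁₀(1.8×10^3).
L = 10·(0.2553 + 3) = 32.55 dB.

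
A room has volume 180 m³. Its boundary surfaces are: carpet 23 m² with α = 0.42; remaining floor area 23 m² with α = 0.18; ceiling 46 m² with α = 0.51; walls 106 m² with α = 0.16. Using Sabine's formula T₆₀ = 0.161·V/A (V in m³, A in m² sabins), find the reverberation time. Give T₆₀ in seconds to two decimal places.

Total absorption A = 23·0.42 + 23·0.18 + 46·0.51 + 106·0.16 = 54.22 m² sabins.
T₆₀ = 0.161·V/A = 0.161·180/54.22 = 0.534 s.

0.53 s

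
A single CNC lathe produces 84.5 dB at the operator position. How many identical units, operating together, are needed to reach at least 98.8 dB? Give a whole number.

27

N identical sources give L₁ + 10·log₁₀ N, so require 10·log₁₀ N ≥ 98.8 − 84.5 = 14.3 dB.
N ≥ 10^(14.3/10) = 26.915, so N = 27.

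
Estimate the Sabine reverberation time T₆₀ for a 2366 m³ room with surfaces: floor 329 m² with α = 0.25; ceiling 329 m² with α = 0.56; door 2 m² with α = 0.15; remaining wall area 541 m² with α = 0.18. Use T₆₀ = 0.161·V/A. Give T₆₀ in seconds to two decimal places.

A = Σ Sᵢαᵢ = 329·0.25 + 329·0.56 + 2·0.15 + 541·0.18 = 364.17 m².
T₆₀ = 0.161 × 2366 / 364.17 = 1.046 s.

1.05 s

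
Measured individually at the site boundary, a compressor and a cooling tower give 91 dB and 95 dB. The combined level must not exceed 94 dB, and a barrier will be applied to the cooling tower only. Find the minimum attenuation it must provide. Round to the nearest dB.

Everything except the cooling tower sums to 10^(91/10) = 1.259e+09 in linear terms, 91.00 dB.
The limit corresponds to 10^(94/10) = 2.512e+09; subtracting the fixed part leaves 1.253e+09 for the cooling tower, i.e. 90.98 dB.
So the cooling tower must be reduced from 95 to 90.98 dB: IL = 4.02 dB.

4 dB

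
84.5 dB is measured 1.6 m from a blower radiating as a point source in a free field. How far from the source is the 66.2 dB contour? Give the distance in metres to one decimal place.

The 18.3 dB drop corresponds to a distance ratio of 10^(18.3/20) for a point source.
r₂ = 1.6·10^((84.5−66.2)/20) = 1.6·10^(18.3/20) = 13.16 m.

13.2 m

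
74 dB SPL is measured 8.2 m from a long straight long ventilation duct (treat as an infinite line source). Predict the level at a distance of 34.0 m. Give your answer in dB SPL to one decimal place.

67.8 dB SPL

Line-source attenuation: ΔL = 10·log₁₀(r₂/r₁) = 10·log₁₀(34.0/8.2) = 6.177 dB.
L₂ = 74 − 10·log₁₀(34.0/8.2) = 74 − 6.177 = 67.82 dB SPL.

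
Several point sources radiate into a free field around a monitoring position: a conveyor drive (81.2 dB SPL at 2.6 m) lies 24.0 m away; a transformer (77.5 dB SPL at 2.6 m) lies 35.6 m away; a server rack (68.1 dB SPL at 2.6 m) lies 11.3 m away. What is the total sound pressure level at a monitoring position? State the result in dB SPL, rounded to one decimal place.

63.4 dB SPL

First find each source's level at the receiver (point-source: −20·log₁₀(r/r_ref)), then combine on an intensity basis.
conveyor drive: 81.2 − 20·log₁₀(24.0/2.6) = 81.2 − 19.30 = 61.90 dB SPL.
transformer: 77.5 − 20·log₁₀(35.6/2.6) = 77.5 − 22.73 = 54.77 dB SPL.
server rack: 68.1 − 20·log₁₀(11.3/2.6) = 68.1 − 12.76 = 55.34 dB SPL.
Σ 10^(L/10) = 2.189e+06 → L_total = 10·log₁₀(2.189e+06) = 63.40 dB SPL.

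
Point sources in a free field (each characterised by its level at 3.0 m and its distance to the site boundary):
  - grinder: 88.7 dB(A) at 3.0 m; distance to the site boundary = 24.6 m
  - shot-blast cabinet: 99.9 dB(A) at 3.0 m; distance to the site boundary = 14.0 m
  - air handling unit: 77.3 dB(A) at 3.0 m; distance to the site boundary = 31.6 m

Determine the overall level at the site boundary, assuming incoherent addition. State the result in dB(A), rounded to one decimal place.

Apply inverse-square spreading to bring every level to the receiver, then sum 10^(L/10).
grinder: 88.7 − 20·log₁₀(24.6/3.0) = 88.7 − 18.28 = 70.42 dB(A).
shot-blast cabinet: 99.9 − 20·log₁₀(14.0/3.0) = 99.9 − 13.38 = 86.52 dB(A).
air handling unit: 77.3 − 20·log₁₀(31.6/3.0) = 77.3 − 20.45 = 56.85 dB(A).
Σ 10^(L/10) = 4.602e+08 → L_total = 10·log₁₀(4.602e+08) = 86.63 dB(A).

86.6 dB(A)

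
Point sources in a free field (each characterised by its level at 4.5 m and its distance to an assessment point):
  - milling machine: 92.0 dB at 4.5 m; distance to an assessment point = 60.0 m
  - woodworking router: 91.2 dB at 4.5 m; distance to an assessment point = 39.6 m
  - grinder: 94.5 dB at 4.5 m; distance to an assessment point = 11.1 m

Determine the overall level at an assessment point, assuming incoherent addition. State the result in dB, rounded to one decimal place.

First find each source's level at the receiver (point-source: −20·log₁₀(r/r_ref)), then combine on an intensity basis.
milling machine: 92.0 − 20·log₁₀(60.0/4.5) = 92.0 − 22.50 = 69.50 dB.
woodworking router: 91.2 − 20·log₁₀(39.6/4.5) = 91.2 − 18.89 = 72.31 dB.
grinder: 94.5 − 20·log₁₀(11.1/4.5) = 94.5 − 7.84 = 86.66 dB.
Σ 10^(L/10) = 4.891e+08 → L_total = 10·log₁₀(4.891e+08) = 86.89 dB.

86.9 dB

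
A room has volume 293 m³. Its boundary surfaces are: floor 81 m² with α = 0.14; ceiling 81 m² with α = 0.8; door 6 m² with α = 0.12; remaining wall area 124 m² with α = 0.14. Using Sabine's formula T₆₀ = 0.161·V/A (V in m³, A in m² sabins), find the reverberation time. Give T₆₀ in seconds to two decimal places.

0.50 s

A = Σ Sᵢαᵢ = 81·0.14 + 81·0.8 + 6·0.12 + 124·0.14 = 94.22 m².
T₆₀ = 0.161 × 293 / 94.22 = 0.501 s.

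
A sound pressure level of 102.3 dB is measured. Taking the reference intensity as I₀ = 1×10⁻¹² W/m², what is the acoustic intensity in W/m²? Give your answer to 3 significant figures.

0.0170 W/m²

L = 10·log₁₀(I/I₀) ⇒ I = I₀·10^(L/10) = 10⁻¹² × 10^10.23.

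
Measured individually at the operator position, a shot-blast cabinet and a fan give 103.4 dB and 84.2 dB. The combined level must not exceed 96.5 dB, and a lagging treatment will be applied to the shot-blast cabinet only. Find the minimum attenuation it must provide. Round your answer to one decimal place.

7.2 dB

Fixed contribution from the other source: Σ 10^(L/10) = 10^(84.2/10) = 2.630e+08 (84.20 dB).
The limit corresponds to 10^(96.5/10) = 4.467e+09; subtracting the fixed part leaves 4.204e+09 for the shot-blast cabinet, i.e. 96.24 dB.
Required insertion loss = 103.4 − 96.24 = 7.16 dB.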